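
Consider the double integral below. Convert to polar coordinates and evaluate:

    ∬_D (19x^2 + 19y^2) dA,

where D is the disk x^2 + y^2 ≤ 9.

The region D is 0 ≤ r ≤ 3, 0 ≤ θ ≤ 2π in polar coordinates, where x = r cos(θ), y = r sin(θ), and dA = r dr dθ.

Under the substitution, the integrand becomes 19r^2, so

    ∬_D (19x^2 + 19y^2) dA = ∫_{0}^{2π} ∫_{0}^{3} (19r^2) · r dr dθ.

Inner integral (in r): ∫_{0}^{3} (19r^2) · r dr = 1539/4.

Outer integral (in θ): ∫_{0}^{2π} (1539/4) dθ = 1539π/2.

Therefore ∬_D (19x^2 + 19y^2) dA = 1539π/2.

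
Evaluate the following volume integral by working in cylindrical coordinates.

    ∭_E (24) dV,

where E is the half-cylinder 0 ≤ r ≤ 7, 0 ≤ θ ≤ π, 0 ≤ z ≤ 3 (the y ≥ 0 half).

In cylindrical coordinates, x = r cos(θ), y = r sin(θ), z = z, and dV = r dr dθ dz.

The integrand becomes 24, so

    ∭_E (24) dV = ∫_{0}^{π} ∫_{0}^{7} ∫_{0}^{3} (24) · r dz dr dθ.

Inner (z): 72r.
Middle (r from 0 to 7): 1764.
Outer (θ): 1764π.

Therefore the triple integral equals 1764π.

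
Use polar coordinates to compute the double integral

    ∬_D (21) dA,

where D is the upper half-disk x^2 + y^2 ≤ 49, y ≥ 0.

The region D is 0 ≤ r ≤ 7, 0 ≤ θ ≤ π in polar coordinates, where x = r cos(θ), y = r sin(θ), and dA = r dr dθ.

Under the substitution, the integrand becomes 21, so

    ∬_D (21) dA = ∫_{0}^{π} ∫_{0}^{7} (21) · r dr dθ.

Inner integral (in r): ∫_{0}^{7} (21) · r dr = 1029/2.

Outer integral (in θ): ∫_{0}^{π} (1029/2) dθ = 1029π/2.

Therefore ∬_D (21) dA = 1029π/2.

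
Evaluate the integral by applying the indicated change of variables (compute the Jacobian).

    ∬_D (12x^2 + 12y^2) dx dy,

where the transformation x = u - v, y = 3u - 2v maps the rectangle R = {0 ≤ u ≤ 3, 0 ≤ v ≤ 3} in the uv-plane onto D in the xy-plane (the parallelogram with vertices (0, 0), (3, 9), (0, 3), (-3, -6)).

Compute the Jacobian determinant of (x, y) with respect to (u, v):

    ∂(x,y)/∂(u,v) = | 1  -1 | = (1)(-2) - (-1)(3) = 1.
                   | 3  -2 |

Its absolute value is |J| = 1 (the area scaling factor).

Substituting x = u - v, y = 3u - 2v into the integrand,

    12x^2 + 12y^2 → 120u^2 - 168u v + 60v^2,

so the integral becomes

    ∬_R (120u^2 - 168u v + 60v^2) · |J| du dv = ∫_0^3 ∫_0^3 (120u^2 - 168u v + 60v^2) dv du.

Inner (v): 360u^2 - 756u + 540.
Outer (u): 1458.

Therefore ∬_D (12x^2 + 12y^2) dx dy = 1458.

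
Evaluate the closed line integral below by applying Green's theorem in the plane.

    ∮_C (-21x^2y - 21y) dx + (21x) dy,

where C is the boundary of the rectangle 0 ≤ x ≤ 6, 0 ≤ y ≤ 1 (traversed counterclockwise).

Green's theorem converts the closed line integral into a double integral over the enclosed region D:

    ∮_C P dx + Q dy = ∬_D (∂Q/∂x - ∂P/∂y) dA.

Here P = -21x^2y - 21y, Q = 21x, so

    ∂Q/∂x = 21,    ∂P/∂y = -21x^2 - 21,
    ∂Q/∂x - ∂P/∂y = 21x^2 + 42.

D is the region 0 ≤ x ≤ 6, 0 ≤ y ≤ 1. Evaluating the double integral:

    ∬_D (21x^2 + 42) dA = ∫_0^{6} ∫_0^{1} (21x^2 + 42) dy dx.

Inner (y from 0 to 1): 21x^2 + 42.
Outer (x from 0 to 6): 1764.

Therefore ∮_C P dx + Q dy = 1764.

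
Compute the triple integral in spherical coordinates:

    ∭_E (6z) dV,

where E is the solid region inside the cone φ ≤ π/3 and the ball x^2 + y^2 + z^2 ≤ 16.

In spherical coordinates, x = ρ sin(φ) cos(θ), y = ρ sin(φ) sin(θ), z = ρ cos(φ), and dV = ρ^2 sin(φ) dρ dφ dθ.

The integrand becomes 6ρ cos(φ), so

    ∭_E (6z) dV = ∫_{0}^{2π} ∫_{0}^{π/3} ∫_{0}^{4} (6ρ cos(φ)) · ρ^2 sin(φ) dρ dφ dθ.

Inner (ρ): 192sin(2φ).
Middle (φ): 144.
Outer (θ): 288π.

Therefore the triple integral equals 288π.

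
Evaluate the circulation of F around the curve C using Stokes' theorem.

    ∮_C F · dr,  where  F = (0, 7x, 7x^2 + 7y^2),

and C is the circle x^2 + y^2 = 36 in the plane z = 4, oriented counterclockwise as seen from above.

Let S be the flat disk x^2 + y^2 ≤ 36 in the plane z = 4, with upward unit normal n̂ = ẑ. By Stokes' theorem,

    ∮_C F · dr = ∬_S (∇ × F) · n̂ dS = ∬_D (curl F)_z dA,

where D is the disk x^2 + y^2 ≤ 36.

Compute the curl of F = (0, 7x, 7x^2 + 7y^2):
    (∇ × F)_x = ∂F_z/∂y - ∂F_y/∂z = 14y,
    (∇ × F)_y = ∂F_x/∂z - ∂F_z/∂x = -14x,
    (∇ × F)_z = ∂F_y/∂x - ∂F_x/∂y = 7.

On z = 4, (curl F)_z = 7.

Convert to polar (x = r cos θ, y = r sin θ, dA = r dr dθ); the integrand becomes 7, so

    ∬_D (curl F)_z dA = ∫_0^{2π} ∫_0^{6} (7) · r dr dθ.

Inner (r from 0 to 6): 126.
Outer (θ from 0 to 2π): 252π.

Therefore ∮_C F · dr = 252π.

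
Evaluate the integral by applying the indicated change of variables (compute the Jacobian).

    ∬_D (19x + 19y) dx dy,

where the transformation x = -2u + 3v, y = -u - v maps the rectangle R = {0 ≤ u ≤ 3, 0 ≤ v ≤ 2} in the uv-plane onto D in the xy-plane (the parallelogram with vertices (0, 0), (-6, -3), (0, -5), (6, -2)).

Compute the Jacobian determinant of (x, y) with respect to (u, v):

    ∂(x,y)/∂(u,v) = | -2  3 | = (-2)(-1) - (3)(-1) = 5.
                   | -1  -1 |

Its absolute value is |J| = 5 (the area scaling factor).

Substituting x = -2u + 3v, y = -u - v into the integrand,

    19x + 19y → -57u + 38v,

so the integral becomes

    ∬_R (-57u + 38v) · |J| du dv = ∫_0^3 ∫_0^2 (-285u + 190v) dv du.

Inner (v): 380 - 570u.
Outer (u): -1425.

Therefore ∬_D (19x + 19y) dx dy = -1425.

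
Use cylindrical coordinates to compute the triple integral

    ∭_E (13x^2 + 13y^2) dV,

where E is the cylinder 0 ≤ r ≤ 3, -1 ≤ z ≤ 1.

In cylindrical coordinates, x = r cos(θ), y = r sin(θ), z = z, and dV = r dr dθ dz.

The integrand becomes 13r^2, so

    ∭_E (13x^2 + 13y^2) dV = ∫_{0}^{2π} ∫_{0}^{3} ∫_{-1}^{1} (13r^2) · r dz dr dθ.

Inner (z): 26r^3.
Middle (r from 0 to 3): 1053/2.
Outer (θ): 1053π.

Therefore the triple integral equals 1053π.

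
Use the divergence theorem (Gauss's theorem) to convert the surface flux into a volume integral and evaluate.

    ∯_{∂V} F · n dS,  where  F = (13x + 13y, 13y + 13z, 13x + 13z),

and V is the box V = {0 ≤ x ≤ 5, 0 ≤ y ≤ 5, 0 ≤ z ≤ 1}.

By the divergence theorem,

    ∯_{∂V} F · n dS = ∭_V (∇ · F) dV.

Compute the divergence:
    ∇ · F = ∂F_x/∂x + ∂F_y/∂y + ∂F_z/∂z = 13 + 13 + 13 = 39.

V is a rectangular box, so dV = dx dy dz with 0 ≤ x ≤ 5, 0 ≤ y ≤ 5, 0 ≤ z ≤ 1.

Integrate (39) over V as an iterated integral:

    ∭_V (∇·F) dV = ∫_0^{5} ∫_0^{5} ∫_0^{1} (39) dz dy dx.

Inner (z from 0 to 1): 39.
Middle (y from 0 to 5): 195.
Outer (x from 0 to 5): 975.

Therefore ∯_{∂V} F · n dS = 975.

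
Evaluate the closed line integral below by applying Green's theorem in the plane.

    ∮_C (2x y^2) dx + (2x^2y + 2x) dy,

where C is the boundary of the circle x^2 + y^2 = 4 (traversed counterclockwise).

Green's theorem converts the closed line integral into a double integral over the enclosed region D:

    ∮_C P dx + Q dy = ∬_D (∂Q/∂x - ∂P/∂y) dA.

Here P = 2x y^2, Q = 2x^2y + 2x, so

    ∂Q/∂x = 4x y + 2,    ∂P/∂y = 4x y,
    ∂Q/∂x - ∂P/∂y = 2.

D is the region x^2 + y^2 ≤ 4. Evaluating the double integral:

In polar coordinates (x = r cos θ, y = r sin θ, dA = r dr dθ) the integrand becomes 2, so

    ∬_D (2) dA = ∫_0^{2π} ∫_0^{2} (2) · r dr dθ.

Inner (r from 0 to 2): 4.
Outer (θ from 0 to 2π): 8π.

Therefore ∮_C P dx + Q dy = 8π.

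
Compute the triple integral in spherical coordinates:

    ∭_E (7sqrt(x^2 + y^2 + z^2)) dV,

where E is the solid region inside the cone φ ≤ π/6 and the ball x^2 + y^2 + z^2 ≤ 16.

In spherical coordinates, x = ρ sin(φ) cos(θ), y = ρ sin(φ) sin(θ), z = ρ cos(φ), and dV = ρ^2 sin(φ) dρ dφ dθ.

The integrand becomes 7ρ, so

    ∭_E (7sqrt(x^2 + y^2 + z^2)) dV = ∫_{0}^{2π} ∫_{0}^{π/6} ∫_{0}^{4} (7ρ) · ρ^2 sin(φ) dρ dφ dθ.

Inner (ρ): 448sin(φ).
Middle (φ): 448 - 224sqrt(3).
Outer (θ): 448π (2 - sqrt(3)).

Therefore the triple integral equals 448π (2 - sqrt(3)).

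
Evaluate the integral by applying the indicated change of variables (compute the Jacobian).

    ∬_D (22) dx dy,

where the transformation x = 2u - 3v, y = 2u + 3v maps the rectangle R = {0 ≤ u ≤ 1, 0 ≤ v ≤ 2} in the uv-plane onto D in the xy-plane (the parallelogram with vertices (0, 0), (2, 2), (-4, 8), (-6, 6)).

Compute the Jacobian determinant of (x, y) with respect to (u, v):

    ∂(x,y)/∂(u,v) = | 2  -3 | = (2)(3) - (-3)(2) = 12.
                   | 2  3 |

Its absolute value is |J| = 12 (the area scaling factor).

Substituting x = 2u - 3v, y = 2u + 3v into the integrand,

    22 → 22,

so the integral becomes

    ∬_R (22) · |J| du dv = ∫_0^1 ∫_0^2 (264) dv du.

Inner (v): 528.
Outer (u): 528.

Therefore ∬_D (22) dx dy = 528.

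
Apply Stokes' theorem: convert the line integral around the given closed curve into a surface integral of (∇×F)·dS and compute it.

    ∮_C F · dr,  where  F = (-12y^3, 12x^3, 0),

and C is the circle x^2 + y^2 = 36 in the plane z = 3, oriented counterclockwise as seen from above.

Let S be the flat disk x^2 + y^2 ≤ 36 in the plane z = 3, with upward unit normal n̂ = ẑ. By Stokes' theorem,

    ∮_C F · dr = ∬_S (∇ × F) · n̂ dS = ∬_D (curl F)_z dA,

where D is the disk x^2 + y^2 ≤ 36.

Compute the curl of F = (-12y^3, 12x^3, 0):
    (∇ × F)_x = ∂F_z/∂y - ∂F_y/∂z = 0,
    (∇ × F)_y = ∂F_x/∂z - ∂F_z/∂x = 0,
    (∇ × F)_z = ∂F_y/∂x - ∂F_x/∂y = 36x^2 + 36y^2.

On z = 3, (curl F)_z = 36x^2 + 36y^2.

Convert to polar (x = r cos θ, y = r sin θ, dA = r dr dθ); the integrand becomes 36r^2, so

    ∬_D (curl F)_z dA = ∫_0^{2π} ∫_0^{6} (36r^2) · r dr dθ.

Inner (r from 0 to 6): 11664.
Outer (θ from 0 to 2π): 23328π.

Therefore ∮_C F · dr = 23328π.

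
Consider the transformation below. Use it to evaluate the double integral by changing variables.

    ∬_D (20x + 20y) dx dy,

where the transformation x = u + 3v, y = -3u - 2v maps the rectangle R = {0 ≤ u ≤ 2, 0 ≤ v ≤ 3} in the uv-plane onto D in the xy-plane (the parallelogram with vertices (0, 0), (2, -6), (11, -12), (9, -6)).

Compute the Jacobian determinant of (x, y) with respect to (u, v):

    ∂(x,y)/∂(u,v) = | 1  3 | = (1)(-2) - (3)(-3) = 7.
                   | -3  -2 |

Its absolute value is |J| = 7 (the area scaling factor).

Substituting x = u + 3v, y = -3u - 2v into the integrand,

    20x + 20y → -40u + 20v,

so the integral becomes

    ∬_R (-40u + 20v) · |J| du dv = ∫_0^2 ∫_0^3 (-280u + 140v) dv du.

Inner (v): 630 - 840u.
Outer (u): -420.

Therefore ∬_D (20x + 20y) dx dy = -420.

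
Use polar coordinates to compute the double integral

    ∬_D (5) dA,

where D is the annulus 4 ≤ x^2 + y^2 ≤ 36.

The region D is 2 ≤ r ≤ 6, 0 ≤ θ ≤ 2π in polar coordinates, where x = r cos(θ), y = r sin(θ), and dA = r dr dθ.

Under the substitution, the integrand becomes 5, so

    ∬_D (5) dA = ∫_{0}^{2π} ∫_{2}^{6} (5) · r dr dθ.

Inner integral (in r): ∫_{2}^{6} (5) · r dr = 80.

Outer integral (in θ): ∫_{0}^{2π} (80) dθ = 160π.

Therefore ∬_D (5) dA = 160π.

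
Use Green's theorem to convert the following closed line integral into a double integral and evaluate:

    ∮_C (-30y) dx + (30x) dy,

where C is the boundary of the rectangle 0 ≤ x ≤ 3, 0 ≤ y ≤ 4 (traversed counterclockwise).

Green's theorem converts the closed line integral into a double integral over the enclosed region D:

    ∮_C P dx + Q dy = ∬_D (∂Q/∂x - ∂P/∂y) dA.

Here P = -30y, Q = 30x, so

    ∂Q/∂x = 30,    ∂P/∂y = -30,
    ∂Q/∂x - ∂P/∂y = 60.

D is the region 0 ≤ x ≤ 3, 0 ≤ y ≤ 4. Evaluating the double integral:

    ∬_D (60) dA = ∫_0^{3} ∫_0^{4} (60) dy dx.

Inner (y from 0 to 4): 240.
Outer (x from 0 to 3): 720.

Therefore ∮_C P dx + Q dy = 720.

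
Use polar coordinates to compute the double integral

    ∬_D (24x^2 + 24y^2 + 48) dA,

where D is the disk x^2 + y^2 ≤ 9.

The region D is 0 ≤ r ≤ 3, 0 ≤ θ ≤ 2π in polar coordinates, where x = r cos(θ), y = r sin(θ), and dA = r dr dθ.

Under the substitution, the integrand becomes 24r^2 + 48, so

    ∬_D (24x^2 + 24y^2 + 48) dA = ∫_{0}^{2π} ∫_{0}^{3} (24r^2 + 48) · r dr dθ.

Inner integral (in r): ∫_{0}^{3} (24r^2 + 48) · r dr = 702.

Outer integral (in θ): ∫_{0}^{2π} (702) dθ = 1404π.

Therefore ∬_D (24x^2 + 24y^2 + 48) dA = 1404π.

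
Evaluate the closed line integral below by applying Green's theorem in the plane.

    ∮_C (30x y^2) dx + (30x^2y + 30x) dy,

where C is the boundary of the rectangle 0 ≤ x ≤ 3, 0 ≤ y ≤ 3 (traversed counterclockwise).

Green's theorem converts the closed line integral into a double integral over the enclosed region D:

    ∮_C P dx + Q dy = ∬_D (∂Q/∂x - ∂P/∂y) dA.

Here P = 30x y^2, Q = 30x^2y + 30x, so

    ∂Q/∂x = 60x y + 30,    ∂P/∂y = 60x y,
    ∂Q/∂x - ∂P/∂y = 30.

D is the region 0 ≤ x ≤ 3, 0 ≤ y ≤ 3. Evaluating the double integral:

    ∬_D (30) dA = ∫_0^{3} ∫_0^{3} (30) dy dx.

Inner (y from 0 to 3): 90.
Outer (x from 0 to 3): 270.

Therefore ∮_C P dx + Q dy = 270.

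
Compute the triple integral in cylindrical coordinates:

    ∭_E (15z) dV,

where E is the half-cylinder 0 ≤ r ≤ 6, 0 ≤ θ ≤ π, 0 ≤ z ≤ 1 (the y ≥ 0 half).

In cylindrical coordinates, x = r cos(θ), y = r sin(θ), z = z, and dV = r dr dθ dz.

The integrand becomes 15z, so

    ∭_E (15z) dV = ∫_{0}^{π} ∫_{0}^{6} ∫_{0}^{1} (15z) · r dz dr dθ.

Inner (z): 15r/2.
Middle (r from 0 to 6): 135.
Outer (θ): 135π.

Therefore the triple integral equals 135π.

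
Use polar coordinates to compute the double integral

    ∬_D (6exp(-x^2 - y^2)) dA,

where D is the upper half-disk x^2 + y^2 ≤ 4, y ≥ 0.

The region D is 0 ≤ r ≤ 2, 0 ≤ θ ≤ π in polar coordinates, where x = r cos(θ), y = r sin(θ), and dA = r dr dθ.

Under the substitution, the integrand becomes 6exp(-r^2), so

    ∬_D (6exp(-x^2 - y^2)) dA = ∫_{0}^{π} ∫_{0}^{2} (6exp(-r^2)) · r dr dθ.

Inner integral (in r): ∫_{0}^{2} (6exp(-r^2)) · r dr = 3 - 3exp(-4).

Outer integral (in θ): ∫_{0}^{π} (3 - 3exp(-4)) dθ = -3π exp(-4) + 3π.

Therefore ∬_D (6exp(-x^2 - y^2)) dA = -3π exp(-4) + 3π.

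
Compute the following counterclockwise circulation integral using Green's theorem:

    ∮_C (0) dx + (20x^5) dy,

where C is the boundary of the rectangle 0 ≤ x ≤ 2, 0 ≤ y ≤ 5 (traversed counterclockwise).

Green's theorem converts the closed line integral into a double integral over the enclosed region D:

    ∮_C P dx + Q dy = ∬_D (∂Q/∂x - ∂P/∂y) dA.

Here P = 0, Q = 20x^5, so

    ∂Q/∂x = 100x^4,    ∂P/∂y = 0,
    ∂Q/∂x - ∂P/∂y = 100x^4.

D is the region 0 ≤ x ≤ 2, 0 ≤ y ≤ 5. Evaluating the double integral:

    ∬_D (100x^4) dA = ∫_0^{2} ∫_0^{5} (100x^4) dy dx.

Inner (y from 0 to 5): 500x^4.
Outer (x from 0 to 2): 3200.

Therefore ∮_C P dx + Q dy = 3200.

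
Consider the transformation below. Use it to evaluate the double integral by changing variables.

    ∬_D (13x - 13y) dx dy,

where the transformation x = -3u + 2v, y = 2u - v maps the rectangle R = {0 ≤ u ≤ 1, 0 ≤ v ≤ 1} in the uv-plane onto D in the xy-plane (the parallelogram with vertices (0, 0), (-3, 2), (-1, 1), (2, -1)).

Compute the Jacobian determinant of (x, y) with respect to (u, v):

    ∂(x,y)/∂(u,v) = | -3  2 | = (-3)(-1) - (2)(2) = -1.
                   | 2  -1 |

Its absolute value is |J| = 1 (the area scaling factor).

Substituting x = -3u + 2v, y = 2u - v into the integrand,

    13x - 13y → -65u + 39v,

so the integral becomes

    ∬_R (-65u + 39v) · |J| du dv = ∫_0^1 ∫_0^1 (-65u + 39v) dv du.

Inner (v): 39/2 - 65u.
Outer (u): -13.

Therefore ∬_D (13x - 13y) dx dy = -13.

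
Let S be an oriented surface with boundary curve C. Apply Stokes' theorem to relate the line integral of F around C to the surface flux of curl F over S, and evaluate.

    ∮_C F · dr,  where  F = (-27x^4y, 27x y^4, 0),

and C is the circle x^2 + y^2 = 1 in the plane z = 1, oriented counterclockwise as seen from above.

Let S be the flat disk x^2 + y^2 ≤ 1 in the plane z = 1, with upward unit normal n̂ = ẑ. By Stokes' theorem,

    ∮_C F · dr = ∬_S (∇ × F) · n̂ dS = ∬_D (curl F)_z dA,

where D is the disk x^2 + y^2 ≤ 1.

Compute the curl of F = (-27x^4y, 27x y^4, 0):
    (∇ × F)_x = ∂F_z/∂y - ∂F_y/∂z = 0,
    (∇ × F)_y = ∂F_x/∂z - ∂F_z/∂x = 0,
    (∇ × F)_z = ∂F_y/∂x - ∂F_x/∂y = 27x^4 + 27y^4.

On z = 1, (curl F)_z = 27x^4 + 27y^4.

Convert to polar (x = r cos θ, y = r sin θ, dA = r dr dθ); the integrand becomes 27r^4(sin(θ)^4 + cos(θ)^4), so

    ∬_D (curl F)_z dA = ∫_0^{2π} ∫_0^{1} (27r^4(sin(θ)^4 + cos(θ)^4)) · r dr dθ.

Inner (r from 0 to 1): 9sin(θ)^4/2 + 9cos(θ)^4/2.
Outer (θ from 0 to 2π): 27π/4.

Therefore ∮_C F · dr = 27π/4.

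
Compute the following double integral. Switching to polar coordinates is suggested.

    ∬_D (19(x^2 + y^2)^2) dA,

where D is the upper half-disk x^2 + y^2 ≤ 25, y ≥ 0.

The region D is 0 ≤ r ≤ 5, 0 ≤ θ ≤ π in polar coordinates, where x = r cos(θ), y = r sin(θ), and dA = r dr dθ.

Under the substitution, the integrand becomes 19r^4, so

    ∬_D (19(x^2 + y^2)^2) dA = ∫_{0}^{π} ∫_{0}^{5} (19r^4) · r dr dθ.

Inner integral (in r): ∫_{0}^{5} (19r^4) · r dr = 296875/6.

Outer integral (in θ): ∫_{0}^{π} (296875/6) dθ = 296875π/6.

Therefore ∬_D (19(x^2 + y^2)^2) dA = 296875π/6.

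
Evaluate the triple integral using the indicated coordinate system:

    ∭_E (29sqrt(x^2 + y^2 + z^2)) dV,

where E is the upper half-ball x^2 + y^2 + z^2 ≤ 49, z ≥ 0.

In spherical coordinates, x = ρ sin(φ) cos(θ), y = ρ sin(φ) sin(θ), z = ρ cos(φ), and dV = ρ^2 sin(φ) dρ dφ dθ.

The integrand becomes 29ρ, so

    ∭_E (29sqrt(x^2 + y^2 + z^2)) dV = ∫_{0}^{2π} ∫_{0}^{π/2} ∫_{0}^{7} (29ρ) · ρ^2 sin(φ) dρ dφ dθ.

Inner (ρ): 69629sin(φ)/4.
Middle (φ): 69629/4.
Outer (θ): 69629π/2.

Therefore the triple integral equals 69629π/2.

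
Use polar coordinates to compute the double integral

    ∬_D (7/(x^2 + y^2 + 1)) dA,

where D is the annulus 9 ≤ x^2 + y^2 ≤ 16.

The region D is 3 ≤ r ≤ 4, 0 ≤ θ ≤ 2π in polar coordinates, where x = r cos(θ), y = r sin(θ), and dA = r dr dθ.

Under the substitution, the integrand becomes 7/(r^2 + 1), so

    ∬_D (7/(x^2 + y^2 + 1)) dA = ∫_{0}^{2π} ∫_{3}^{4} (7/(r^2 + 1)) · r dr dθ.

Inner integral (in r): ∫_{3}^{4} (7/(r^2 + 1)) · r dr = log(4913sqrt(170)/10000).

Outer integral (in θ): ∫_{0}^{2π} (log(4913sqrt(170)/10000)) dθ = log((4913sqrt(170)/10000)^(2π)).

Therefore ∬_D (7/(x^2 + y^2 + 1)) dA = log((4913sqrt(170)/10000)^(2π)).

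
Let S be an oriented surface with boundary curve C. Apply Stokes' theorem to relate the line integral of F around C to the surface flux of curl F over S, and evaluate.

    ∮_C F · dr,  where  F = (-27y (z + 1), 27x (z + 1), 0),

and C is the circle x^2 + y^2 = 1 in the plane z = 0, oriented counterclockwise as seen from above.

Let S be the flat disk x^2 + y^2 ≤ 1 in the plane z = 0, with upward unit normal n̂ = ẑ. By Stokes' theorem,

    ∮_C F · dr = ∬_S (∇ × F) · n̂ dS = ∬_D (curl F)_z dA,

where D is the disk x^2 + y^2 ≤ 1.

Compute the curl of F = (-27y (z + 1), 27x (z + 1), 0):
    (∇ × F)_x = ∂F_z/∂y - ∂F_y/∂z = -27x,
    (∇ × F)_y = ∂F_x/∂z - ∂F_z/∂x = -27y,
    (∇ × F)_z = ∂F_y/∂x - ∂F_x/∂y = 54z + 54.

On z = 0, (curl F)_z = 54.

Convert to polar (x = r cos θ, y = r sin θ, dA = r dr dθ); the integrand becomes 54, so

    ∬_D (curl F)_z dA = ∫_0^{2π} ∫_0^{1} (54) · r dr dθ.

Inner (r from 0 to 1): 27.
Outer (θ from 0 to 2π): 54π.

Therefore ∮_C F · dr = 54π.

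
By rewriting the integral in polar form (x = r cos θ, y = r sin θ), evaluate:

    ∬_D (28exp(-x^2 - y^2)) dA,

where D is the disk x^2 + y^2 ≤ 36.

The region D is 0 ≤ r ≤ 6, 0 ≤ θ ≤ 2π in polar coordinates, where x = r cos(θ), y = r sin(θ), and dA = r dr dθ.

Under the substitution, the integrand becomes 28exp(-r^2), so

    ∬_D (28exp(-x^2 - y^2)) dA = ∫_{0}^{2π} ∫_{0}^{6} (28exp(-r^2)) · r dr dθ.

Inner integral (in r): ∫_{0}^{6} (28exp(-r^2)) · r dr = 14 - 14exp(-36).

Outer integral (in θ): ∫_{0}^{2π} (14 - 14exp(-36)) dθ = -28π exp(-36) + 28π.

Therefore ∬_D (28exp(-x^2 - y^2)) dA = -28π exp(-36) + 28π.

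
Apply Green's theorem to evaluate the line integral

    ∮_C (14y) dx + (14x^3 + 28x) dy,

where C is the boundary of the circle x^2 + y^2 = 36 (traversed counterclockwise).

Green's theorem converts the closed line integral into a double integral over the enclosed region D:

    ∮_C P dx + Q dy = ∬_D (∂Q/∂x - ∂P/∂y) dA.

Here P = 14y, Q = 14x^3 + 28x, so

    ∂Q/∂x = 42x^2 + 28,    ∂P/∂y = 14,
    ∂Q/∂x - ∂P/∂y = 42x^2 + 14.

D is the region x^2 + y^2 ≤ 36. Evaluating the double integral:

In polar coordinates (x = r cos θ, y = r sin θ, dA = r dr dθ) the integrand becomes 42r^2cos(θ)^2 + 14, so

    ∬_D (42x^2 + 14) dA = ∫_0^{2π} ∫_0^{6} (42r^2cos(θ)^2 + 14) · r dr dθ.

Inner (r from 0 to 6): 13608cos(θ)^2 + 252.
Outer (θ from 0 to 2π): 14112π.

Therefore ∮_C P dx + Q dy = 14112π.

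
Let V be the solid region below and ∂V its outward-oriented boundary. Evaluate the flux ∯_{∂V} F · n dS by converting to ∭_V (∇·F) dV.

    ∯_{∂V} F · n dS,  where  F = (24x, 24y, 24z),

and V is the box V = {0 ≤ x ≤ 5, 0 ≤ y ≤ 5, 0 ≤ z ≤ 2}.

By the divergence theorem,

    ∯_{∂V} F · n dS = ∭_V (∇ · F) dV.

Compute the divergence:
    ∇ · F = ∂F_x/∂x + ∂F_y/∂y + ∂F_z/∂z = 24 + 24 + 24 = 72.

V is a rectangular box, so dV = dx dy dz with 0 ≤ x ≤ 5, 0 ≤ y ≤ 5, 0 ≤ z ≤ 2.

Integrate (72) over V as an iterated integral:

    ∭_V (∇·F) dV = ∫_0^{5} ∫_0^{5} ∫_0^{2} (72) dz dy dx.

Inner (z from 0 to 2): 144.
Middle (y from 0 to 5): 720.
Outer (x from 0 to 5): 3600.

Therefore ∯_{∂V} F · n dS = 3600.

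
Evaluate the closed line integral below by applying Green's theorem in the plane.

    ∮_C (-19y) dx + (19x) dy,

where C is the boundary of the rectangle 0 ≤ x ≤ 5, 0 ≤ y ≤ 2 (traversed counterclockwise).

Green's theorem converts the closed line integral into a double integral over the enclosed region D:

    ∮_C P dx + Q dy = ∬_D (∂Q/∂x - ∂P/∂y) dA.

Here P = -19y, Q = 19x, so

    ∂Q/∂x = 19,    ∂P/∂y = -19,
    ∂Q/∂x - ∂P/∂y = 38.

D is the region 0 ≤ x ≤ 5, 0 ≤ y ≤ 2. Evaluating the double integral:

    ∬_D (38) dA = ∫_0^{5} ∫_0^{2} (38) dy dx.

Inner (y from 0 to 2): 76.
Outer (x from 0 to 5): 380.

Therefore ∮_C P dx + Q dy = 380.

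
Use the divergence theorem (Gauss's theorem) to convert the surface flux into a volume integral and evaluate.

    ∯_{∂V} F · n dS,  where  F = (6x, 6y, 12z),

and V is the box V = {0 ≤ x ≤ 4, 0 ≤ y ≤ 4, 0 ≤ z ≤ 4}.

By the divergence theorem,

    ∯_{∂V} F · n dS = ∭_V (∇ · F) dV.

Compute the divergence:
    ∇ · F = ∂F_x/∂x + ∂F_y/∂y + ∂F_z/∂z = 6 + 6 + 12 = 24.

V is a rectangular box, so dV = dx dy dz with 0 ≤ x ≤ 4, 0 ≤ y ≤ 4, 0 ≤ z ≤ 4.

Integrate (24) over V as an iterated integral:

    ∭_V (∇·F) dV = ∫_0^{4} ∫_0^{4} ∫_0^{4} (24) dz dy dx.

Inner (z from 0 to 4): 96.
Middle (y from 0 to 4): 384.
Outer (x from 0 to 4): 1536.

Therefore ∯_{∂V} F · n dS = 1536.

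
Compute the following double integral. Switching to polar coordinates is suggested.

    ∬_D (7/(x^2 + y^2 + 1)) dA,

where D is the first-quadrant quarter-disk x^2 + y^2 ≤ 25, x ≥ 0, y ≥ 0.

The region D is 0 ≤ r ≤ 5, 0 ≤ θ ≤ π/2 in polar coordinates, where x = r cos(θ), y = r sin(θ), and dA = r dr dθ.

Under the substitution, the integrand becomes 7/(r^2 + 1), so

    ∬_D (7/(x^2 + y^2 + 1)) dA = ∫_{0}^{π/2} ∫_{0}^{5} (7/(r^2 + 1)) · r dr dθ.

Inner integral (in r): ∫_{0}^{5} (7/(r^2 + 1)) · r dr = 7log(26)/2.

Outer integral (in θ): ∫_{0}^{π/2} (7log(26)/2) dθ = 7π log(26)/4.

Therefore ∬_D (7/(x^2 + y^2 + 1)) dA = 7π log(26)/4.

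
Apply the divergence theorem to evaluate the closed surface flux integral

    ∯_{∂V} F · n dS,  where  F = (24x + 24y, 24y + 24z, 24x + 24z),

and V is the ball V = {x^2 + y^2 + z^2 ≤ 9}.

By the divergence theorem,

    ∯_{∂V} F · n dS = ∭_V (∇ · F) dV.

Compute the divergence:
    ∇ · F = ∂F_x/∂x + ∂F_y/∂y + ∂F_z/∂z = 24 + 24 + 24 = 72.

In spherical coordinates, x = ρ sin(φ) cos(θ), y = ρ sin(φ) sin(θ), z = ρ cos(φ), dV = ρ^2 sin(φ) dρ dφ dθ, with 0 ≤ ρ ≤ 3, 0 ≤ φ ≤ π, 0 ≤ θ ≤ 2π.

The integrand, after substitution and multiplying by the volume element, becomes (72) · ρ^2 sin(φ), so

    ∭_V (∇·F) dV = ∫_0^{2π} ∫_0^{π} ∫_0^{3} (72) · ρ^2 sin(φ) dρ dφ dθ.

Inner (ρ from 0 to 3): 648sin(φ).
Middle (φ from 0 to π): 1296.
Outer (θ from 0 to 2π): 2592π.

Therefore ∯_{∂V} F · n dS = 2592π.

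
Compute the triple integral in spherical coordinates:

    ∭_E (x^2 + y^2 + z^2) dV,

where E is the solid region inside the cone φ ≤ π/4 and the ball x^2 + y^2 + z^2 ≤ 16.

In spherical coordinates, x = ρ sin(φ) cos(θ), y = ρ sin(φ) sin(θ), z = ρ cos(φ), and dV = ρ^2 sin(φ) dρ dφ dθ.

The integrand becomes ρ^2, so

    ∭_E (x^2 + y^2 + z^2) dV = ∫_{0}^{2π} ∫_{0}^{π/4} ∫_{0}^{4} (ρ^2) · ρ^2 sin(φ) dρ dφ dθ.

Inner (ρ): 1024sin(φ)/5.
Middle (φ): 1024/5 - 512sqrt(2)/5.
Outer (θ): 1024π (2 - sqrt(2))/5.

Therefore the triple integral equals 1024π (2 - sqrt(2))/5.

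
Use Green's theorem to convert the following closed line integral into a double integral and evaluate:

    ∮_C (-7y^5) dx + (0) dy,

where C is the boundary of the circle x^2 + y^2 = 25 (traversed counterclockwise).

Green's theorem converts the closed line integral into a double integral over the enclosed region D:

    ∮_C P dx + Q dy = ∬_D (∂Q/∂x - ∂P/∂y) dA.

Here P = -7y^5, Q = 0, so

    ∂Q/∂x = 0,    ∂P/∂y = -35y^4,
    ∂Q/∂x - ∂P/∂y = 35y^4.

D is the region x^2 + y^2 ≤ 25. Evaluating the double integral:

In polar coordinates (x = r cos θ, y = r sin θ, dA = r dr dθ) the integrand becomes 35r^4sin(θ)^4, so

    ∬_D (35y^4) dA = ∫_0^{2π} ∫_0^{5} (35r^4sin(θ)^4) · r dr dθ.

Inner (r from 0 to 5): 546875sin(θ)^4/6.
Outer (θ from 0 to 2π): 546875π/8.

Therefore ∮_C P dx + Q dy = 546875π/8.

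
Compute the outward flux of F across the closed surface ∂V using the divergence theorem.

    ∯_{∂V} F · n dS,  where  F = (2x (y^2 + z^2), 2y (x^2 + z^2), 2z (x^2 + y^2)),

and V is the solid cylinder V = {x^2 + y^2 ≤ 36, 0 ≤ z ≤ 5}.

By the divergence theorem,

    ∯_{∂V} F · n dS = ∭_V (∇ · F) dV.

Compute the divergence:
    ∇ · F = ∂F_x/∂x + ∂F_y/∂y + ∂F_z/∂z = 2y^2 + 2z^2 + 2x^2 + 2z^2 + 2x^2 + 2y^2 = 4x^2 + 4y^2 + 4z^2.

In cylindrical coordinates, x = r cos(θ), y = r sin(θ), z = z, dV = r dr dθ dz, with 0 ≤ r ≤ 6, 0 ≤ θ ≤ 2π, 0 ≤ z ≤ 5.

The integrand, after substitution and multiplying by the volume element, becomes (4r^2 + 4z^2) · r, so

    ∭_V (∇·F) dV = ∫_0^{2π} ∫_0^{6} ∫_0^{5} (4r^2 + 4z^2) · r dz dr dθ.

Inner (z from 0 to 5): 20r (r^2 + 25/3).
Middle (r from 0 to 6): 9480.
Outer (θ from 0 to 2π): 18960π.

Therefore ∯_{∂V} F · n dS = 18960π.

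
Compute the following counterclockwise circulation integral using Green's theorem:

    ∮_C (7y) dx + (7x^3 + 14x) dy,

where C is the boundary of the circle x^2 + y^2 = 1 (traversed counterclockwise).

Green's theorem converts the closed line integral into a double integral over the enclosed region D:

    ∮_C P dx + Q dy = ∬_D (∂Q/∂x - ∂P/∂y) dA.

Here P = 7y, Q = 7x^3 + 14x, so

    ∂Q/∂x = 21x^2 + 14,    ∂P/∂y = 7,
    ∂Q/∂x - ∂P/∂y = 21x^2 + 7.

D is the region x^2 + y^2 ≤ 1. Evaluating the double integral:

In polar coordinates (x = r cos θ, y = r sin θ, dA = r dr dθ) the integrand becomes 21r^2cos(θ)^2 + 7, so

    ∬_D (21x^2 + 7) dA = ∫_0^{2π} ∫_0^{1} (21r^2cos(θ)^2 + 7) · r dr dθ.

Inner (r from 0 to 1): 21cos(θ)^2/4 + 7/2.
Outer (θ from 0 to 2π): 49π/4.

Therefore ∮_C P dx + Q dy = 49π/4.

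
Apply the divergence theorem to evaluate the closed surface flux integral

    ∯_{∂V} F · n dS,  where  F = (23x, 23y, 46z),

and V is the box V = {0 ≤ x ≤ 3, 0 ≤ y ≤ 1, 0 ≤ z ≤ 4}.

By the divergence theorem,

    ∯_{∂V} F · n dS = ∭_V (∇ · F) dV.

Compute the divergence:
    ∇ · F = ∂F_x/∂x + ∂F_y/∂y + ∂F_z/∂z = 23 + 23 + 46 = 92.

V is a rectangular box, so dV = dx dy dz with 0 ≤ x ≤ 3, 0 ≤ y ≤ 1, 0 ≤ z ≤ 4.

Integrate (92) over V as an iterated integral:

    ∭_V (∇·F) dV = ∫_0^{3} ∫_0^{1} ∫_0^{4} (92) dz dy dx.

Inner (z from 0 to 4): 368.
Middle (y from 0 to 1): 368.
Outer (x from 0 to 3): 1104.

Therefore ∯_{∂V} F · n dS = 1104.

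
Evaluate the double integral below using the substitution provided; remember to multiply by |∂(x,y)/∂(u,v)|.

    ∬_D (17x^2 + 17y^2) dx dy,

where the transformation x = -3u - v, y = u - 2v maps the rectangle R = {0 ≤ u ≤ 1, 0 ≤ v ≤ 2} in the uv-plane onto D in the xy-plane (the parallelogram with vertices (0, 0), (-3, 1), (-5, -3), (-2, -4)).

Compute the Jacobian determinant of (x, y) with respect to (u, v):

    ∂(x,y)/∂(u,v) = | -3  -1 | = (-3)(-2) - (-1)(1) = 7.
                   | 1  -2 |

Its absolute value is |J| = 7 (the area scaling factor).

Substituting x = -3u - v, y = u - 2v into the integrand,

    17x^2 + 17y^2 → 170u^2 + 34u v + 85v^2,

so the integral becomes

    ∬_R (170u^2 + 34u v + 85v^2) · |J| du dv = ∫_0^1 ∫_0^2 (1190u^2 + 238u v + 595v^2) dv du.

Inner (v): 2380u^2 + 476u + 4760/3.
Outer (u): 2618.

Therefore ∬_D (17x^2 + 17y^2) dx dy = 2618.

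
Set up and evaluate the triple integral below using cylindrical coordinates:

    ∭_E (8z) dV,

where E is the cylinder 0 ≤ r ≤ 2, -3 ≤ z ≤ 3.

In cylindrical coordinates, x = r cos(θ), y = r sin(θ), z = z, and dV = r dr dθ dz.

The integrand becomes 8z, so

    ∭_E (8z) dV = ∫_{0}^{2π} ∫_{0}^{2} ∫_{-3}^{3} (8z) · r dz dr dθ.

Inner (z): 0.
Middle (r from 0 to 2): 0.
Outer (θ): 0.

Therefore the triple integral equals 0.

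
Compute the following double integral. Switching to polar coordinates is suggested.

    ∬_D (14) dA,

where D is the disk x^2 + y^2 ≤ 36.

The region D is 0 ≤ r ≤ 6, 0 ≤ θ ≤ 2π in polar coordinates, where x = r cos(θ), y = r sin(θ), and dA = r dr dθ.

Under the substitution, the integrand becomes 14, so

    ∬_D (14) dA = ∫_{0}^{2π} ∫_{0}^{6} (14) · r dr dθ.

Inner integral (in r): ∫_{0}^{6} (14) · r dr = 252.

Outer integral (in θ): ∫_{0}^{2π} (252) dθ = 504π.

Therefore ∬_D (14) dA = 504π.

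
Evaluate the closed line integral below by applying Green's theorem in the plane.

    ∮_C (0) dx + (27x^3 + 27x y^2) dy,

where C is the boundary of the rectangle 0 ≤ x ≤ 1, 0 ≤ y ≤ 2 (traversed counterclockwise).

Green's theorem converts the closed line integral into a double integral over the enclosed region D:

    ∮_C P dx + Q dy = ∬_D (∂Q/∂x - ∂P/∂y) dA.

Here P = 0, Q = 27x^3 + 27x y^2, so

    ∂Q/∂x = 81x^2 + 27y^2,    ∂P/∂y = 0,
    ∂Q/∂x - ∂P/∂y = 81x^2 + 27y^2.

D is the region 0 ≤ x ≤ 1, 0 ≤ y ≤ 2. Evaluating the double integral:

    ∬_D (81x^2 + 27y^2) dA = ∫_0^{1} ∫_0^{2} (81x^2 + 27y^2) dy dx.

Inner (y from 0 to 2): 162x^2 + 72.
Outer (x from 0 to 1): 126.

Therefore ∮_C P dx + Q dy = 126.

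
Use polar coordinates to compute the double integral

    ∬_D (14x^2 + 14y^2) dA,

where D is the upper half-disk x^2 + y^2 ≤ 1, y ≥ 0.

The region D is 0 ≤ r ≤ 1, 0 ≤ θ ≤ π in polar coordinates, where x = r cos(θ), y = r sin(θ), and dA = r dr dθ.

Under the substitution, the integrand becomes 14r^2, so

    ∬_D (14x^2 + 14y^2) dA = ∫_{0}^{π} ∫_{0}^{1} (14r^2) · r dr dθ.

Inner integral (in r): ∫_{0}^{1} (14r^2) · r dr = 7/2.

Outer integral (in θ): ∫_{0}^{π} (7/2) dθ = 7π/2.

Therefore ∬_D (14x^2 + 14y^2) dA = 7π/2.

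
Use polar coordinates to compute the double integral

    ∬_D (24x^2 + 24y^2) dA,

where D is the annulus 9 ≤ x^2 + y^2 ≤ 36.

The region D is 3 ≤ r ≤ 6, 0 ≤ θ ≤ 2π in polar coordinates, where x = r cos(θ), y = r sin(θ), and dA = r dr dθ.

Under the substitution, the integrand becomes 24r^2, so

    ∬_D (24x^2 + 24y^2) dA = ∫_{0}^{2π} ∫_{3}^{6} (24r^2) · r dr dθ.

Inner integral (in r): ∫_{3}^{6} (24r^2) · r dr = 7290.

Outer integral (in θ): ∫_{0}^{2π} (7290) dθ = 14580π.

Therefore ∬_D (24x^2 + 24y^2) dA = 14580π.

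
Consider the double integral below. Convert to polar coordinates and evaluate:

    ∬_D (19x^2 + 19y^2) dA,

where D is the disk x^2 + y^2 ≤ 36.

The region D is 0 ≤ r ≤ 6, 0 ≤ θ ≤ 2π in polar coordinates, where x = r cos(θ), y = r sin(θ), and dA = r dr dθ.

Under the substitution, the integrand becomes 19r^2, so

    ∬_D (19x^2 + 19y^2) dA = ∫_{0}^{2π} ∫_{0}^{6} (19r^2) · r dr dθ.

Inner integral (in r): ∫_{0}^{6} (19r^2) · r dr = 6156.

Outer integral (in θ): ∫_{0}^{2π} (6156) dθ = 12312π.

Therefore ∬_D (19x^2 + 19y^2) dA = 12312π.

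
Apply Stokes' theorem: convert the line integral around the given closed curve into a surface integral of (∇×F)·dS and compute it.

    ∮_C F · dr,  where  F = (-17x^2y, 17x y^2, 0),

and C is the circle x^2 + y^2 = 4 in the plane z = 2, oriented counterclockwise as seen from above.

Let S be the flat disk x^2 + y^2 ≤ 4 in the plane z = 2, with upward unit normal n̂ = ẑ. By Stokes' theorem,

    ∮_C F · dr = ∬_S (∇ × F) · n̂ dS = ∬_D (curl F)_z dA,

where D is the disk x^2 + y^2 ≤ 4.

Compute the curl of F = (-17x^2y, 17x y^2, 0):
    (∇ × F)_x = ∂F_z/∂y - ∂F_y/∂z = 0,
    (∇ × F)_y = ∂F_x/∂z - ∂F_z/∂x = 0,
    (∇ × F)_z = ∂F_y/∂x - ∂F_x/∂y = 17x^2 + 17y^2.

On z = 2, (curl F)_z = 17x^2 + 17y^2.

Convert to polar (x = r cos θ, y = r sin θ, dA = r dr dθ); the integrand becomes 17r^2, so

    ∬_D (curl F)_z dA = ∫_0^{2π} ∫_0^{2} (17r^2) · r dr dθ.

Inner (r from 0 to 2): 68.
Outer (θ from 0 to 2π): 136π.

Therefore ∮_C F · dr = 136π.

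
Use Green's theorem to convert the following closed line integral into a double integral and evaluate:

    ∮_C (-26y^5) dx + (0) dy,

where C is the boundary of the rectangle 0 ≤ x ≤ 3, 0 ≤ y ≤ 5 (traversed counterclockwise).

Green's theorem converts the closed line integral into a double integral over the enclosed region D:

    ∮_C P dx + Q dy = ∬_D (∂Q/∂x - ∂P/∂y) dA.

Here P = -26y^5, Q = 0, so

    ∂Q/∂x = 0,    ∂P/∂y = -130y^4,
    ∂Q/∂x - ∂P/∂y = 130y^4.

D is the region 0 ≤ x ≤ 3, 0 ≤ y ≤ 5. Evaluating the double integral:

    ∬_D (130y^4) dA = ∫_0^{3} ∫_0^{5} (130y^4) dy dx.

Inner (y from 0 to 5): 81250.
Outer (x from 0 to 3): 243750.

Therefore ∮_C P dx + Q dy = 243750.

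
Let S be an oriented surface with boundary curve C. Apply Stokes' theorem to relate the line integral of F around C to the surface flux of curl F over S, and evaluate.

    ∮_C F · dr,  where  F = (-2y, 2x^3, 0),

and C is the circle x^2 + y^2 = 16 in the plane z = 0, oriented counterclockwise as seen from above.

Let S be the flat disk x^2 + y^2 ≤ 16 in the plane z = 0, with upward unit normal n̂ = ẑ. By Stokes' theorem,

    ∮_C F · dr = ∬_S (∇ × F) · n̂ dS = ∬_D (curl F)_z dA,

where D is the disk x^2 + y^2 ≤ 16.

Compute the curl of F = (-2y, 2x^3, 0):
    (∇ × F)_x = ∂F_z/∂y - ∂F_y/∂z = 0,
    (∇ × F)_y = ∂F_x/∂z - ∂F_z/∂x = 0,
    (∇ × F)_z = ∂F_y/∂x - ∂F_x/∂y = 6x^2 + 2.

On z = 0, (curl F)_z = 6x^2 + 2.

Convert to polar (x = r cos θ, y = r sin θ, dA = r dr dθ); the integrand becomes 6r^2cos(θ)^2 + 2, so

    ∬_D (curl F)_z dA = ∫_0^{2π} ∫_0^{4} (6r^2cos(θ)^2 + 2) · r dr dθ.

Inner (r from 0 to 4): 384cos(θ)^2 + 16.
Outer (θ from 0 to 2π): 416π.

Therefore ∮_C F · dr = 416π.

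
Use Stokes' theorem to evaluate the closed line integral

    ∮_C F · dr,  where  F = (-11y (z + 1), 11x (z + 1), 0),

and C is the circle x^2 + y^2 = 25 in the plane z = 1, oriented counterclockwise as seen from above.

Let S be the flat disk x^2 + y^2 ≤ 25 in the plane z = 1, with upward unit normal n̂ = ẑ. By Stokes' theorem,

    ∮_C F · dr = ∬_S (∇ × F) · n̂ dS = ∬_D (curl F)_z dA,

where D is the disk x^2 + y^2 ≤ 25.

Compute the curl of F = (-11y (z + 1), 11x (z + 1), 0):
    (∇ × F)_x = ∂F_z/∂y - ∂F_y/∂z = -11x,
    (∇ × F)_y = ∂F_x/∂z - ∂F_z/∂x = -11y,
    (∇ × F)_z = ∂F_y/∂x - ∂F_x/∂y = 22z + 22.

On z = 1, (curl F)_z = 44.

Convert to polar (x = r cos θ, y = r sin θ, dA = r dr dθ); the integrand becomes 44, so

    ∬_D (curl F)_z dA = ∫_0^{2π} ∫_0^{5} (44) · r dr dθ.

Inner (r from 0 to 5): 550.
Outer (θ from 0 to 2π): 1100π.

Therefore ∮_C F · dr = 1100π.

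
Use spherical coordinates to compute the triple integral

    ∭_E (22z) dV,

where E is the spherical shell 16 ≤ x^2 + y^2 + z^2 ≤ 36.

In spherical coordinates, x = ρ sin(φ) cos(θ), y = ρ sin(φ) sin(θ), z = ρ cos(φ), and dV = ρ^2 sin(φ) dρ dφ dθ.

The integrand becomes 22ρ cos(φ), so

    ∭_E (22z) dV = ∫_{0}^{2π} ∫_{0}^{π} ∫_{4}^{6} (22ρ cos(φ)) · ρ^2 sin(φ) dρ dφ dθ.

Inner (ρ): 2860sin(2φ).
Middle (φ): 0.
Outer (θ): 0.

Therefore the triple integral equals 0.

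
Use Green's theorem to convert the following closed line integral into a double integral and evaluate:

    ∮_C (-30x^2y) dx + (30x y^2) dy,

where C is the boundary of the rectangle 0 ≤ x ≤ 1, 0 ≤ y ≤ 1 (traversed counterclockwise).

Green's theorem converts the closed line integral into a double integral over the enclosed region D:

    ∮_C P dx + Q dy = ∬_D (∂Q/∂x - ∂P/∂y) dA.

Here P = -30x^2y, Q = 30x y^2, so

    ∂Q/∂x = 30y^2,    ∂P/∂y = -30x^2,
    ∂Q/∂x - ∂P/∂y = 30x^2 + 30y^2.

D is the region 0 ≤ x ≤ 1, 0 ≤ y ≤ 1. Evaluating the double integral:

    ∬_D (30x^2 + 30y^2) dA = ∫_0^{1} ∫_0^{1} (30x^2 + 30y^2) dy dx.

Inner (y from 0 to 1): 30x^2 + 10.
Outer (x from 0 to 1): 20.

Therefore ∮_C P dx + Q dy = 20.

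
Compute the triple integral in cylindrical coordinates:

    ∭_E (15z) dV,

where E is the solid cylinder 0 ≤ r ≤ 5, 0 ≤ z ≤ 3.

In cylindrical coordinates, x = r cos(θ), y = r sin(θ), z = z, and dV = r dr dθ dz.

The integrand becomes 15z, so

    ∭_E (15z) dV = ∫_{0}^{2π} ∫_{0}^{5} ∫_{0}^{3} (15z) · r dz dr dθ.

Inner (z): 135r/2.
Middle (r from 0 to 5): 3375/4.
Outer (θ): 3375π/2.

Therefore the triple integral equals 3375π/2.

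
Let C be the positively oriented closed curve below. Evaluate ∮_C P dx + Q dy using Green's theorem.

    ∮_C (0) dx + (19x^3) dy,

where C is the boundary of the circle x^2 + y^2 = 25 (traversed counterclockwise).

Green's theorem converts the closed line integral into a double integral over the enclosed region D:

    ∮_C P dx + Q dy = ∬_D (∂Q/∂x - ∂P/∂y) dA.

Here P = 0, Q = 19x^3, so

    ∂Q/∂x = 57x^2,    ∂P/∂y = 0,
    ∂Q/∂x - ∂P/∂y = 57x^2.

D is the region x^2 + y^2 ≤ 25. Evaluating the double integral:

In polar coordinates (x = r cos θ, y = r sin θ, dA = r dr dθ) the integrand becomes 57r^2cos(θ)^2, so

    ∬_D (57x^2) dA = ∫_0^{2π} ∫_0^{5} (57r^2cos(θ)^2) · r dr dθ.

Inner (r from 0 to 5): 35625cos(θ)^2/4.
Outer (θ from 0 to 2π): 35625π/4.

Therefore ∮_C P dx + Q dy = 35625π/4.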